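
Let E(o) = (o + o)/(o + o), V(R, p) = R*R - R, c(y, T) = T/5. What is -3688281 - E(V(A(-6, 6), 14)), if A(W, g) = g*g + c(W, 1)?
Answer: -3688282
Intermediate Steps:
c(y, T) = T/5 (c(y, T) = T*(⅕) = T/5)
A(W, g) = ⅕ + g² (A(W, g) = g*g + (⅕)*1 = g² + ⅕ = ⅕ + g²)
V(R, p) = R² - R
E(o) = 1 (E(o) = (2*o)/((2*o)) = (2*o)*(1/(2*o)) = 1)
-3688281 - E(V(A(-6, 6), 14)) = -3688281 - 1*1 = -3688281 - 1 = -3688282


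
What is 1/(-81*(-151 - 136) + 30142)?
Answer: 1/53389 ≈ 1.8730e-5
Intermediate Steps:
1/(-81*(-151 - 136) + 30142) = 1/(-81*(-287) + 30142) = 1/(23247 + 30142) = 1/53389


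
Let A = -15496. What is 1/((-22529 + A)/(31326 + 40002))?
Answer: -23776/12675 ≈ -1.8758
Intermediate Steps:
1/((-22529 + A)/(31326 + 40002)) = 1/((-22529 - 15496)/(31326 + 40002)) = 1/(-38025/71328) = 1/(-38025*1/71328) = 1/(-12675/23776) = -23776/12675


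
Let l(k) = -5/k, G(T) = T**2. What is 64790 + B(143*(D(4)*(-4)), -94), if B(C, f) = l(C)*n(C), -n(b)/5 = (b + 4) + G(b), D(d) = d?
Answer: 4355755/572 ≈ 7615.0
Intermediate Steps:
n(b) = -20 - 5*b - 5*b**2 (n(b) = -5*((b + 4) + b**2) = -5*((4 + b) + b**2) = -5*(4 + b + b**2) = -20 - 5*b - 5*b**2)
B(C, f) = -5*(-20 - 5*C - 5*C**2)/C (B(C, f) = (-5/C)*(-20 - 5*C - 5*C**2) = -5*(-20 - 5*C - 5*C**2)/C)
64790 + B(143*(D(4)*(-4)), -94) = 64790 + (25 + 25*(143*(4*(-4))) + 100/((143*(4*(-4))))) = 64790 + (25 + 25*(143*(-16)) + 100/((143*(-16)))) = 64790 + (25 + 25*(-2288) + 100/(-2288)) = 64790 + (25 - 57200 + 100*(-1/2288)) = 64790 + (25 - 57200 - 25/572) = 64790 - 32704125/572 = 4355755/572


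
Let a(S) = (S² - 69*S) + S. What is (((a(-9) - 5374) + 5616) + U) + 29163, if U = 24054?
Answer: 54152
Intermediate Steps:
a(S) = S² - 68*S
(((a(-9) - 5374) + 5616) + U) + 29163 = (((-9*(-68 - 9) - 5374) + 5616) + 24054) + 29163 = (((-9*(-77) - 5374) + 5616) + 24054) + 29163 = (((693 - 5374) + 5616) + 24054) + 29163 = ((-4681 + 5616) + 24054) + 29163 = (935 + 24054) + 29163 = 24989 + 29163 = 54152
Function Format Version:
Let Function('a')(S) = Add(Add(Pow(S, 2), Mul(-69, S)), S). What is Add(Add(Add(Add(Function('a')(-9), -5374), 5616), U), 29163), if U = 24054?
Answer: 54152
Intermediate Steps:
Function('a')(S) = Add(Pow(S, 2), Mul(-68, S))
Add(Add(Add(Add(Function('a')(-9), -5374), 5616), U), 29163) = Add(Add(Add(Add(Mul(-9, Add(-68, -9)), -5374), 5616), 24054), 29163) = Add(Add(Add(Add(Mul(-9, -77), -5374), 5616), 24054), 29163) = Add(Add(Add(Add(693, -5374), 5616), 24054), 29163) = Add(Add(Add(-4681, 5616), 24054), 29163) = Add(Add(935, 24054), 29163) = Add(24989, 29163) = 54152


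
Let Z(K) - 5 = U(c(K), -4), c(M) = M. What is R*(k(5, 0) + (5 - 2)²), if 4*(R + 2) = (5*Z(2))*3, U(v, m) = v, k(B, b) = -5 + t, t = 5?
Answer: 873/4 ≈ 218.25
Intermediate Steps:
k(B, b) = 0 (k(B, b) = -5 + 5 = 0)
Z(K) = 5 + K
R = 97/4 (R = -2 + ((5*(5 + 2))*3)/4 = -2 + ((5*7)*3)/4 = -2 + (35*3)/4 = -2 + (¼)*105 = -2 + 105/4 = 97/4 ≈ 24.250)
R*(k(5, 0) + (5 - 2)²) = 97*(0 + (5 - 2)²)/4 = 97*(0 + 3²)/4 = 97*(0 + 9)/4 = (97/4)*9 = 873/4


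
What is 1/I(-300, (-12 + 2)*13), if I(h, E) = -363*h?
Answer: 1/108900 ≈ 9.1827e-6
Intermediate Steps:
1/I(-300, (-12 + 2)*13) = 1/(-363*(-300)) = 1/108900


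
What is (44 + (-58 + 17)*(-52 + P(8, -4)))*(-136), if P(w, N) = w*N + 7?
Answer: -435336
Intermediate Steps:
P(w, N) = 7 + N*w (P(w, N) = N*w + 7 = 7 + N*w)
(44 + (-58 + 17)*(-52 + P(8, -4)))*(-136) = (44 + (-58 + 17)*(-52 + (7 - 4*8)))*(-136) = (44 - 41*(-52 + (7 - 32)))*(-136) = (44 - 41*(-52 - 25))*(-136) = (44 - 41*(-77))*(-136) = (44 + 3157)*(-136) = 3201*(-136) = -435336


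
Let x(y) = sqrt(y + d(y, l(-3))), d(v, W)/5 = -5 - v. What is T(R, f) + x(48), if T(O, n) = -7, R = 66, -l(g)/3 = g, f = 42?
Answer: -7 + I*sqrt(217) ≈ -7.0 + 14.731*I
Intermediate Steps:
l(g) = -3*g
d(v, W) = -25 - 5*v (d(v, W) = 5*(-5 - v) = -25 - 5*v)
x(y) = sqrt(-25 - 4*y) (x(y) = sqrt(y + (-25 - 5*y)) = sqrt(-25 - 4*y))
T(R, f) + x(48) = -7 + sqrt(-25 - 4*48) = -7 + sqrt(-25 - 192) = -7 + sqrt(-217) = -7 + I*sqrt(217)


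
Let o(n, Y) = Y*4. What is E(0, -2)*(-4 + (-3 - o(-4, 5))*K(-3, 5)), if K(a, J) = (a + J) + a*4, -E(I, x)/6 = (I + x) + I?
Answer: 2712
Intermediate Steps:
o(n, Y) = 4*Y
E(I, x) = -12*I - 6*x (E(I, x) = -6*((I + x) + I) = -6*(x + 2*I) = -12*I - 6*x)
K(a, J) = J + 5*a (K(a, J) = (J + a) + 4*a = J + 5*a)
E(0, -2)*(-4 + (-3 - o(-4, 5))*K(-3, 5)) = (-12*0 - 6*(-2))*(-4 + (-3 - 4*5)*(5 + 5*(-3))) = (0 + 12)*(-4 + (-3 - 1*20)*(5 - 15)) = 12*(-4 + (-3 - 20)*(-10)) = 12*(-4 - 23*(-10)) = 12*(-4 + 230) = 12*226 = 2712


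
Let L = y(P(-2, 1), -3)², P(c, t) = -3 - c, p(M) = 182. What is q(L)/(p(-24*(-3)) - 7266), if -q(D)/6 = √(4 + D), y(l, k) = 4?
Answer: 3*√5/1771 ≈ 0.0037878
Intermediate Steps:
L = 16 (L = 4² = 16)
q(D) = -6*√(4 + D)
q(L)/(p(-24*(-3)) - 7266) = (-6*√(4 + 16))/(182 - 7266) = -12*√5/(-7084) = -12*√5*(-1/7084) = 3*√5/1771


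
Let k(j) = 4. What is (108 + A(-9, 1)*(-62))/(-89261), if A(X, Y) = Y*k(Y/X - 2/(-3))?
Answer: 140/89261 ≈ 0.0015684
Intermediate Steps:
A(X, Y) = 4*Y (A(X, Y) = Y*4 = 4*Y)
(108 + A(-9, 1)*(-62))/(-89261) = (108 + (4*1)*(-62))/(-89261) = (108 + 4*(-62))*(-1/89261) = (108 - 248)*(-1/89261) = -140*(-1/89261) = 140/89261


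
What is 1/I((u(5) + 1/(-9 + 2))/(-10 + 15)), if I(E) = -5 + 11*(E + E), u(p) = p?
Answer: 35/573 ≈ 0.061082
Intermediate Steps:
I(E) = -5 + 22*E (I(E) = -5 + 11*(2*E) = -5 + 22*E)
1/I((u(5) + 1/(-9 + 2))/(-10 + 15)) = 1/(-5 + 22*((5 + 1/(-9 + 2))/(-10 + 15))) = 1/(-5 + 22*((5 + 1/(-7))/5)) = 1/(-5 + 22*((5 - ⅐)*(⅕))) = 1/(-5 + 22*((34/7)*(⅕))) = 1/(-5 + 22*(34/35)) = 1/(-5 + 748/35) = 1/(573/35) = 35/573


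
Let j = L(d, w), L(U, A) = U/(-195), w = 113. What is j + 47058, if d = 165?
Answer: 611743/13 ≈ 47057.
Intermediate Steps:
L(U, A) = -U/195 (L(U, A) = U*(-1/195) = -U/195)
j = -11/13 (j = -1/195*165 = -11/13 ≈ -0.84615)
j + 47058 = -11/13 + 47058 = 611743/13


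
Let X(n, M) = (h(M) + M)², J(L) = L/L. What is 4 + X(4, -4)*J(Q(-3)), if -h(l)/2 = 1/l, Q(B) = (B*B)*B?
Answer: 65/4 ≈ 16.250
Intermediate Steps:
Q(B) = B³ (Q(B) = B²*B = B³)
h(l) = -2/l
J(L) = 1
X(n, M) = (M - 2/M)² (X(n, M) = (-2/M + M)² = (M - 2/M)²)
4 + X(4, -4)*J(Q(-3)) = 4 + ((-2 + (-4)²)²/(-4)²)*1 = 4 + ((-2 + 16)²/16)*1 = 4 + ((1/16)*14²)*1 = 4 + ((1/16)*196)*1 = 4 + (49/4)*1 = 4 + 49/4 = 65/4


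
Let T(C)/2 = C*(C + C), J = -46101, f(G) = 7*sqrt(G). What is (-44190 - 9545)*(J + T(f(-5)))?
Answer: 2529897535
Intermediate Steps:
T(C) = 4*C**2 (T(C) = 2*(C*(C + C)) = 2*(C*(2*C)) = 2*(2*C**2) = 4*C**2)
(-44190 - 9545)*(J + T(f(-5))) = (-44190 - 9545)*(-46101 + 4*(7*sqrt(-5))**2) = -53735*(-46101 + 4*(7*(I*sqrt(5)))**2) = -53735*(-46101 + 4*(7*I*sqrt(5))**2) = -53735*(-46101 + 4*(-245)) = -53735*(-46101 - 980) = -53735*(-47081) = 2529897535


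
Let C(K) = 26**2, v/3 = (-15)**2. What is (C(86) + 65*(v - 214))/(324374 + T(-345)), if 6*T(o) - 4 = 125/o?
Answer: 12685374/134291087 ≈ 0.094462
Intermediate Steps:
v = 675 (v = 3*(-15)**2 = 3*225 = 675)
T(o) = 2/3 + 125/(6*o) (T(o) = 2/3 + (125/o)/6 = 2/3 + 125/(6*o))
C(K) = 676
(C(86) + 65*(v - 214))/(324374 + T(-345)) = (676 + 65*(675 - 214))/(324374 + (1/6)*(125 + 4*(-345))/(-345)) = (676 + 65*461)/(324374 + (1/6)*(-1/345)*(125 - 1380)) = (676 + 29965)/(324374 + (1/6)*(-1/345)*(-1255)) = 30641/(324374 + 251/414) = 30641/(134291087/414) = 30641*(414/134291087) = 12685374/134291087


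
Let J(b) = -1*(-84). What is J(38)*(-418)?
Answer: -35112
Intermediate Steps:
J(b) = 84
J(38)*(-418) = 84*(-418) = -35112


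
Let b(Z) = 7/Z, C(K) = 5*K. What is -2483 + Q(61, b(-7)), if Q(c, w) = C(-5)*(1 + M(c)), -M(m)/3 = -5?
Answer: -2883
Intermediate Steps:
M(m) = 15 (M(m) = -3*(-5) = 15)
Q(c, w) = -400 (Q(c, w) = (5*(-5))*(1 + 15) = -25*16 = -400)
-2483 + Q(61, b(-7)) = -2483 - 400 = -2883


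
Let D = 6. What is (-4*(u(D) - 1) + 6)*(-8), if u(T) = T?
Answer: 112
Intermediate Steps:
(-4*(u(D) - 1) + 6)*(-8) = (-4*(6 - 1) + 6)*(-8) = (-4*5 + 6)*(-8) = (-20 + 6)*(-8) = -14*(-8) = 112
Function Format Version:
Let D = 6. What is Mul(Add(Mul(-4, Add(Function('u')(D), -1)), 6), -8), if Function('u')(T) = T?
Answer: 112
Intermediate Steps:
Mul(Add(Mul(-4, Add(Function('u')(D), -1)), 6), -8) = Mul(Add(Mul(-4, Add(6, -1)), 6), -8) = Mul(Add(Mul(-4, 5), 6), -8) = Mul(Add(-20, 6), -8) = Mul(-14, -8) = 112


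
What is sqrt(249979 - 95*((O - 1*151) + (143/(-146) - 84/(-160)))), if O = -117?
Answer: sqrt(23488711994)/292 ≈ 524.86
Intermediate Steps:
sqrt(249979 - 95*((O - 1*151) + (143/(-146) - 84/(-160)))) = sqrt(249979 - 95*((-117 - 1*151) + (143/(-146) - 84/(-160)))) = sqrt(249979 - 95*((-117 - 151) + (143*(-1/146) - 84*(-1/160)))) = sqrt(249979 - 95*(-268 + (-143/146 + 21/40))) = sqrt(249979 - 95*(-268 - 1327/2920)) = sqrt(249979 - 95*(-783887/2920)) = sqrt(249979 + 14893853/584) = sqrt(160881589/584) = sqrt(23488711994)/292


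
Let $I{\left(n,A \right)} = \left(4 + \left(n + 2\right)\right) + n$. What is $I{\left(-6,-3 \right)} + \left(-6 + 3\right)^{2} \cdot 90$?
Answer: $804$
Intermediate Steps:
$I{\left(n,A \right)} = 6 + 2 n$ ($I{\left(n,A \right)} = \left(4 + \left(2 + n\right)\right) + n = \left(6 + n\right) + n = 6 + 2 n$)
$I{\left(-6,-3 \right)} + \left(-6 + 3\right)^{2} \cdot 90 = \left(6 + 2 \left(-6\right)\right) + \left(-6 + 3\right)^{2} \cdot 90 = \left(6 - 12\right) + \left(-3\right)^{2} \cdot 90 = -6 + 9 \cdot 90 = -6 + 810 = 804$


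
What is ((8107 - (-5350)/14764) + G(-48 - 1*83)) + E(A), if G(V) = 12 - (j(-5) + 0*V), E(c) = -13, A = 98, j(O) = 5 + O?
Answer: 59841167/7382 ≈ 8106.4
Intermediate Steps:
G(V) = 12 (G(V) = 12 - ((5 - 5) + 0*V) = 12 - (0 + 0) = 12 - 1*0 = 12 + 0 = 12)
((8107 - (-5350)/14764) + G(-48 - 1*83)) + E(A) = ((8107 - (-5350)/14764) + 12) - 13 = ((8107 - 1*(-2675/7382)) + 12) - 13 = ((8107 + 2675/7382) + 12) - 13 = (59848549/7382 + 12) - 13 = 59937133/7382 - 13 = 59841167/7382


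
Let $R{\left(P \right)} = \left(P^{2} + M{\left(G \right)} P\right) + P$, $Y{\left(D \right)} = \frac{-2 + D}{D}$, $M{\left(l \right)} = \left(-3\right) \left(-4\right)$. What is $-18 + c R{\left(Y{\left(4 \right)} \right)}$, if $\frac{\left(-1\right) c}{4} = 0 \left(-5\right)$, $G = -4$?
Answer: $-18$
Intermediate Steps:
$M{\left(l \right)} = 12$
$c = 0$ ($c = - 4 \cdot 0 \left(-5\right) = \left(-4\right) 0 = 0$)
$Y{\left(D \right)} = \frac{-2 + D}{D}$
$R{\left(P \right)} = P^{2} + 13 P$ ($R{\left(P \right)} = \left(P^{2} + 12 P\right) + P = P^{2} + 13 P$)
$-18 + c R{\left(Y{\left(4 \right)} \right)} = -18 + 0 \frac{-2 + 4}{4} \left(13 + \frac{-2 + 4}{4}\right) = -18 + 0 \cdot \frac{1}{4} \cdot 2 \left(13 + \frac{1}{4} \cdot 2\right) = -18 + 0 \frac{13 + \frac{1}{2}}{2} = -18 + 0 \cdot \frac{1}{2} \cdot \frac{27}{2} = -18 + 0 \cdot \frac{27}{4} = -18 + 0 = -18$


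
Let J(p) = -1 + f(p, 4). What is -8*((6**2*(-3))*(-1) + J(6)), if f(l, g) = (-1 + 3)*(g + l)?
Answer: -1016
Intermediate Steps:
f(l, g) = 2*g + 2*l (f(l, g) = 2*(g + l) = 2*g + 2*l)
J(p) = 7 + 2*p (J(p) = -1 + (2*4 + 2*p) = -1 + (8 + 2*p) = 7 + 2*p)
-8*((6**2*(-3))*(-1) + J(6)) = -8*((6**2*(-3))*(-1) + (7 + 2*6)) = -8*((36*(-3))*(-1) + (7 + 12)) = -8*(-108*(-1) + 19) = -8*(108 + 19) = -8*127 = -1016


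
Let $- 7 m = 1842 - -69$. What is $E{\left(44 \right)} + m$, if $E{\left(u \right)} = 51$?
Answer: $-222$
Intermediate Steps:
$m = -273$ ($m = - \frac{1842 - -69}{7} = - \frac{1842 + 69}{7} = \left(- \frac{1}{7}\right) 1911 = -273$)
$E{\left(44 \right)} + m = 51 - 273 = -222$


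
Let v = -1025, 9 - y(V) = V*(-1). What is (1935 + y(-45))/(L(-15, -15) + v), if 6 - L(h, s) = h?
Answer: -1899/1004 ≈ -1.8914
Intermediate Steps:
L(h, s) = 6 - h
y(V) = 9 + V (y(V) = 9 - V*(-1) = 9 - (-1)*V = 9 + V)
(1935 + y(-45))/(L(-15, -15) + v) = (1935 + (9 - 45))/((6 - 1*(-15)) - 1025) = (1935 - 36)/((6 + 15) - 1025) = 1899/(21 - 1025) = 1899/(-1004) = 1899*(-1/1004) = -1899/1004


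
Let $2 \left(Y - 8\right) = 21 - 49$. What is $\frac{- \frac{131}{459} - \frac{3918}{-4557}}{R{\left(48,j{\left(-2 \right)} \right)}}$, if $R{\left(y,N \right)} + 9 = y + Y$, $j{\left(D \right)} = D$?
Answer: $\frac{400465}{23008293} \approx 0.017405$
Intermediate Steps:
$Y = -6$ ($Y = 8 + \frac{21 - 49}{2} = 8 + \frac{1}{2} \left(-28\right) = 8 - 14 = -6$)
$R{\left(y,N \right)} = -15 + y$ ($R{\left(y,N \right)} = -9 + \left(y - 6\right) = -9 + \left(-6 + y\right) = -15 + y$)
$\frac{- \frac{131}{459} - \frac{3918}{-4557}}{R{\left(48,j{\left(-2 \right)} \right)}} = \frac{- \frac{131}{459} - \frac{3918}{-4557}}{-15 + 48} = \frac{\left(-131\right) \frac{1}{459} - - \frac{1306}{1519}}{33} = \left(- \frac{131}{459} + \frac{1306}{1519}\right) \frac{1}{33} = \frac{400465}{697221} \cdot \frac{1}{33} = \frac{400465}{23008293}$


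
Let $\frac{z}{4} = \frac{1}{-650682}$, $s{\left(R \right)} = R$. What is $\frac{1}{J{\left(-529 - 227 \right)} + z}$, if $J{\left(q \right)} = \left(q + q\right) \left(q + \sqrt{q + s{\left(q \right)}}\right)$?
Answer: $\frac{60495237412852275}{69333349617549436612034} + \frac{240060465925308 i \sqrt{42}}{34666674808774718306017} \approx 8.7253 \cdot 10^{-7} + 4.4878 \cdot 10^{-8} i$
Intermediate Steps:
$J{\left(q \right)} = 2 q \left(q + \sqrt{2} \sqrt{q}\right)$ ($J{\left(q \right)} = \left(q + q\right) \left(q + \sqrt{q + q}\right) = 2 q \left(q + \sqrt{2 q}\right) = 2 q \left(q + \sqrt{2} \sqrt{q}\right)$)
$z = - \frac{2}{325341}$ ($z = \frac{4}{-650682} = 4 \left(- \frac{1}{650682}\right) = - \frac{2}{325341} \approx -6.1474 \cdot 10^{-6}$)
$\frac{1}{J{\left(-529 - 227 \right)} + z} = \frac{1}{2 \left(-529 - 227\right) \left(\left(-529 - 227\right) + \sqrt{2} \sqrt{-529 - 227}\right) - \frac{2}{325341}} = \frac{1}{2 \left(-756\right) \left(-756 + \sqrt{2} \sqrt{-756}\right) - \frac{2}{325341}} = \frac{1}{2 \left(-756\right) \left(-756 + \sqrt{2} \cdot 6 i \sqrt{21}\right) - \frac{2}{325341}} = \frac{1}{2 \left(-756\right) \left(-756 + 6 i \sqrt{42}\right) - \frac{2}{325341}} = \frac{1}{\left(1143072 - 9072 i \sqrt{42}\right) - \frac{2}{325341}} = \frac{1}{\frac{371888187550}{325341} - 9072 i \sqrt{42}}$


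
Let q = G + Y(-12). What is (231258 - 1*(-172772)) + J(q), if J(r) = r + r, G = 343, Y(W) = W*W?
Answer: 405004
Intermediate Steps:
Y(W) = W²
q = 487 (q = 343 + (-12)² = 343 + 144 = 487)
J(r) = 2*r
(231258 - 1*(-172772)) + J(q) = (231258 - 1*(-172772)) + 2*487 = (231258 + 172772) + 974 = 404030 + 974 = 405004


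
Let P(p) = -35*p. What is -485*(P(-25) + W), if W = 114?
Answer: -479665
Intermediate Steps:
-485*(P(-25) + W) = -485*(-35*(-25) + 114) = -485*(875 + 114) = -485*989 = -479665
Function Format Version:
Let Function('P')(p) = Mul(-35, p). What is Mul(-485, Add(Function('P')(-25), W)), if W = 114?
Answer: -479665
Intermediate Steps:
Mul(-485, Add(Function('P')(-25), W)) = Mul(-485, Add(Mul(-35, -25), 114)) = Mul(-485, Add(875, 114)) = Mul(-485, 989) = -479665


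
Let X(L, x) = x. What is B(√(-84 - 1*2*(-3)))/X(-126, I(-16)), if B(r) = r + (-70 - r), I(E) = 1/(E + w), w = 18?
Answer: -140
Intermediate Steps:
I(E) = 1/(18 + E) (I(E) = 1/(E + 18) = 1/(18 + E))
B(r) = -70
B(√(-84 - 1*2*(-3)))/X(-126, I(-16)) = -70/(1/(18 - 16)) = -70/(1/2) = -70/½ = -70*2 = -140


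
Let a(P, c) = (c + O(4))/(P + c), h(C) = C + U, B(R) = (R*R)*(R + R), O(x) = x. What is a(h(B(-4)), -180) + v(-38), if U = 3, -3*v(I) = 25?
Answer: -7097/915 ≈ -7.7563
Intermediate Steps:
v(I) = -25/3 (v(I) = -1/3*25 = -25/3)
B(R) = 2*R**3 (B(R) = R**2*(2*R) = 2*R**3)
h(C) = 3 + C (h(C) = C + 3 = 3 + C)
a(P, c) = (4 + c)/(P + c) (a(P, c) = (c + 4)/(P + c) = (4 + c)/(P + c))
a(h(B(-4)), -180) + v(-38) = (4 - 180)/((3 + 2*(-4)**3) - 180) - 25/3 = -176/((3 + 2*(-64)) - 180) - 25/3 = -176/((3 - 128) - 180) - 25/3 = -176/(-125 - 180) - 25/3 = -176/(-305) - 25/3 = -1/305*(-176) - 25/3 = 176/305 - 25/3 = -7097/915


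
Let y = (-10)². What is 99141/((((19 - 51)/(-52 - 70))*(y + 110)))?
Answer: 287981/160 ≈ 1799.9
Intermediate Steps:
y = 100
99141/((((19 - 51)/(-52 - 70))*(y + 110))) = 99141/((((19 - 51)/(-52 - 70))*(100 + 110))) = 99141/((-32/(-122)*210)) = 99141/((-32*(-1/122)*210)) = 99141/(((16/61)*210)) = 99141/(3360/61) = 99141*(61/3360) = 287981/160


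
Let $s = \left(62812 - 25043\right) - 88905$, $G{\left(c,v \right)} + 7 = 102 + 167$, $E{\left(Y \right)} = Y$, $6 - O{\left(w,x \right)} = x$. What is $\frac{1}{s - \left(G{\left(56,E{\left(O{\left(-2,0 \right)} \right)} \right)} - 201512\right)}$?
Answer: $\frac{1}{150114} \approx 6.6616 \cdot 10^{-6}$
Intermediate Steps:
$O{\left(w,x \right)} = 6 - x$
$G{\left(c,v \right)} = 262$ ($G{\left(c,v \right)} = -7 + \left(102 + 167\right) = -7 + 269 = 262$)
$s = -51136$ ($s = 37769 - 88905 = -51136$)
$\frac{1}{s - \left(G{\left(56,E{\left(O{\left(-2,0 \right)} \right)} \right)} - 201512\right)} = \frac{1}{-51136 - \left(262 - 201512\right)} = \frac{1}{-51136 - -201250} = \frac{1}{-51136 + 201250} = \frac{1}{150114}$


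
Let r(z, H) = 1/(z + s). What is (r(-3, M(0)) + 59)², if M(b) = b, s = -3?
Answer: 124609/36 ≈ 3461.4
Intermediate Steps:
r(z, H) = 1/(-3 + z) (r(z, H) = 1/(z - 3) = 1/(-3 + z))
(r(-3, M(0)) + 59)² = (1/(-3 - 3) + 59)² = (1/(-6) + 59)² = (-⅙ + 59)² = (353/6)² = 124609/36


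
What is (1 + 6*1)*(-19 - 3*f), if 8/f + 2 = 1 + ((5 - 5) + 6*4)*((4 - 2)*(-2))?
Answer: -12733/97 ≈ -131.27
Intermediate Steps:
f = -8/97 (f = 8/(-2 + (1 + ((5 - 5) + 6*4)*((4 - 2)*(-2)))) = 8/(-2 + (1 + (0 + 24)*(2*(-2)))) = 8/(-2 + (1 + 24*(-4))) = 8/(-2 + (1 - 96)) = 8/(-2 - 95) = 8/(-97) = 8*(-1/97) = -8/97 ≈ -0.082474)
(1 + 6*1)*(-19 - 3*f) = (1 + 6*1)*(-19 - 3*(-8/97)) = (1 + 6)*(-19 + 24/97) = 7*(-1819/97) = -12733/97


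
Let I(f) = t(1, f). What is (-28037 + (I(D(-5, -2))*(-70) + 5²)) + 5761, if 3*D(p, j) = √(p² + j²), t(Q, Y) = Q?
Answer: -22321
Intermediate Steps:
D(p, j) = √(j² + p²)/3 (D(p, j) = √(p² + j²)/3 = √(j² + p²)/3)
I(f) = 1
(-28037 + (I(D(-5, -2))*(-70) + 5²)) + 5761 = (-28037 + (1*(-70) + 5²)) + 5761 = (-28037 + (-70 + 25)) + 5761 = (-28037 - 45) + 5761 = -28082 + 5761 = -22321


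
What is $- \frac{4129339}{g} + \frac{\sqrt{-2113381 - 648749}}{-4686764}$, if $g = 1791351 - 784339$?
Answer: $- \frac{4129339}{1007012} - \frac{7 i \sqrt{56370}}{4686764} \approx -4.1006 - 0.00035461 i$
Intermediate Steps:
$g = 1007012$
$- \frac{4129339}{g} + \frac{\sqrt{-2113381 - 648749}}{-4686764} = - \frac{4129339}{1007012} + \frac{\sqrt{-2113381 - 648749}}{-4686764} = \left(-4129339\right) \frac{1}{1007012} + \sqrt{-2762130} \left(- \frac{1}{4686764}\right) = - \frac{4129339}{1007012} + 7 i \sqrt{56370} \left(- \frac{1}{4686764}\right) = - \frac{4129339}{1007012} - \frac{7 i \sqrt{56370}}{4686764}$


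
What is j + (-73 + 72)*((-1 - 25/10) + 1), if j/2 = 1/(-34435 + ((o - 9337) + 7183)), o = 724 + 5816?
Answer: 150241/60098 ≈ 2.4999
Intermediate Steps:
o = 6540
j = -2/30049 (j = 2/(-34435 + ((6540 - 9337) + 7183)) = 2/(-34435 + (-2797 + 7183)) = 2/(-34435 + 4386) = 2/(-30049) = 2*(-1/30049) = -2/30049 ≈ -6.6558e-5)
j + (-73 + 72)*((-1 - 25/10) + 1) = -2/30049 + (-73 + 72)*((-1 - 25/10) + 1) = -2/30049 - ((-1 - 25*⅒) + 1) = -2/30049 - ((-1 - 5/2) + 1) = -2/30049 - (-7/2 + 1) = -2/30049 - 1*(-5/2) = -2/30049 + 5/2 = 150241/60098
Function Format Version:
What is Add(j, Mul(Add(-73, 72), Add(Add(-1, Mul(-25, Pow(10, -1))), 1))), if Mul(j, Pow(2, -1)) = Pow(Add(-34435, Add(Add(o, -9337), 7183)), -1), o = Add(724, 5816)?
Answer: Rational(150241, 60098) ≈ 2.4999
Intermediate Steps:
o = 6540
j = Rational(-2, 30049) (j = Mul(2, Pow(Add(-34435, Add(Add(6540, -9337), 7183)), -1)) = Mul(2, Pow(Add(-34435, Add(-2797, 7183)), -1)) = Mul(2, Pow(Add(-34435, 4386), -1)) = Mul(2, Pow(-30049, -1)) = Mul(2, Rational(-1, 30049)) = Rational(-2, 30049) ≈ -6.6558e-5)
Add(j, Mul(Add(-73, 72), Add(Add(-1, Mul(-25, Pow(10, -1))), 1))) = Add(Rational(-2, 30049), Mul(Add(-73, 72), Add(Add(-1, Mul(-25, Pow(10, -1))), 1))) = Add(Rational(-2, 30049), Mul(-1, Add(Add(-1, Mul(-25, Rational(1, 10))), 1))) = Add(Rational(-2, 30049), Mul(-1, Add(Add(-1, Rational(-5, 2)), 1))) = Add(Rational(-2, 30049), Mul(-1, Add(Rational(-7, 2), 1))) = Add(Rational(-2, 30049), Mul(-1, Rational(-5, 2))) = Add(Rational(-2, 30049), Rational(5, 2)) = Rational(150241, 60098)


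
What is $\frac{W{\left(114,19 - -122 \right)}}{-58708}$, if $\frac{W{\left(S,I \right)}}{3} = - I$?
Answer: $\frac{423}{58708} \approx 0.0072052$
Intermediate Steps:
$W{\left(S,I \right)} = - 3 I$ ($W{\left(S,I \right)} = 3 \left(- I\right) = - 3 I$)
$\frac{W{\left(114,19 - -122 \right)}}{-58708} = \frac{\left(-3\right) \left(19 - -122\right)}{-58708} = - 3 \left(19 + 122\right) \left(- \frac{1}{58708}\right) = \left(-3\right) 141 \left(- \frac{1}{58708}\right) = \left(-423\right) \left(- \frac{1}{58708}\right) = \frac{423}{58708}$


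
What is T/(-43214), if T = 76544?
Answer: -38272/21607 ≈ -1.7713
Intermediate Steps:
T/(-43214) = 76544/(-43214) = 76544*(-1/43214) = -38272/21607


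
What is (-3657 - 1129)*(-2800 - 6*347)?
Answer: 23365252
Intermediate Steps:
(-3657 - 1129)*(-2800 - 6*347) = -4786*(-2800 - 2082) = -4786*(-4882) = 23365252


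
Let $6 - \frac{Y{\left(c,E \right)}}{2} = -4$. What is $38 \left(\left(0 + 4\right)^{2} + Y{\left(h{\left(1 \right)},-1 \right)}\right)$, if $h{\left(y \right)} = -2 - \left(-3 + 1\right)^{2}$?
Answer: $1368$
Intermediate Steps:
$h{\left(y \right)} = -6$ ($h{\left(y \right)} = -2 - \left(-2\right)^{2} = -2 - 4 = -6$)
$Y{\left(c,E \right)} = 20$ ($Y{\left(c,E \right)} = 12 - -8 = 12 + 8 = 20$)
$38 \left(\left(0 + 4\right)^{2} + Y{\left(h{\left(1 \right)},-1 \right)}\right) = 38 \left(\left(0 + 4\right)^{2} + 20\right) = 38 \left(4^{2} + 20\right) = 38 \left(16 + 20\right) = 38 \cdot 36 = 1368$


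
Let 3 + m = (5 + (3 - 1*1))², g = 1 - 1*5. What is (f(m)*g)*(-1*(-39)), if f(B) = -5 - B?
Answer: 7956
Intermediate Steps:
g = -4 (g = 1 - 5 = -4)
m = 46 (m = -3 + (5 + (3 - 1*1))² = -3 + (5 + (3 - 1))² = -3 + (5 + 2)² = -3 + 7² = -3 + 49 = 46)
(f(m)*g)*(-1*(-39)) = ((-5 - 1*46)*(-4))*(-1*(-39)) = ((-5 - 46)*(-4))*39 = -51*(-4)*39 = 204*39 = 7956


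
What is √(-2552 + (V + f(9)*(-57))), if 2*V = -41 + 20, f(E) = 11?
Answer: I*√12758/2 ≈ 56.476*I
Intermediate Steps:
V = -21/2 (V = (-41 + 20)/2 = (½)*(-21) = -21/2 ≈ -10.500)
√(-2552 + (V + f(9)*(-57))) = √(-2552 + (-21/2 + 11*(-57))) = √(-2552 + (-21/2 - 627)) = √(-2552 - 1275/2) = √(-6379/2) = I*√12758/2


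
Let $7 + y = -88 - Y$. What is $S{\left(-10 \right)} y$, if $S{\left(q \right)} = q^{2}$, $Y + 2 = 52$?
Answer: $-14500$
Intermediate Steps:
$Y = 50$ ($Y = -2 + 52 = 50$)
$y = -145$ ($y = -7 - 138 = -145$)
$S{\left(-10 \right)} y = \left(-10\right)^{2} \left(-145\right) = 100 \left(-145\right) = -14500$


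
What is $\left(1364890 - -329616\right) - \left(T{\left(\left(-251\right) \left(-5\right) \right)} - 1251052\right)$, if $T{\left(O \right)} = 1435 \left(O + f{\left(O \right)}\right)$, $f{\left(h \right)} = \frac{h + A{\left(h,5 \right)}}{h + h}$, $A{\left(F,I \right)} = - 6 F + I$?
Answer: $\frac{288202628}{251} \approx 1.1482 \cdot 10^{6}$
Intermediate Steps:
$A{\left(F,I \right)} = I - 6 F$
$f{\left(h \right)} = \frac{5 - 5 h}{2 h}$ ($f{\left(h \right)} = \frac{h - \left(-5 + 6 h\right)}{h + h} = \frac{5 - 5 h}{2 h}$)
$T{\left(O \right)} = 1435 O + \frac{7175 \left(1 - O\right)}{2 O}$ ($T{\left(O \right)} = 1435 \left(O + \frac{5 \left(1 - O\right)}{2 O}\right) = 1435 O + \frac{7175 \left(1 - O\right)}{2 O}$)
$\left(1364890 - -329616\right) - \left(T{\left(\left(-251\right) \left(-5\right) \right)} - 1251052\right) = \left(1364890 - -329616\right) - \left(\left(- \frac{7175}{2} + 1435 \left(\left(-251\right) \left(-5\right)\right) + \frac{7175}{2 \left(\left(-251\right) \left(-5\right)\right)}\right) - 1251052\right) = \left(1364890 + 329616\right) - \left(\left(- \frac{7175}{2} + 1435 \cdot 1255 + \frac{7175}{2 \cdot 1255}\right) - 1251052\right) = 1694506 - \left(\left(- \frac{7175}{2} + 1800925 + \frac{7175}{2} \cdot \frac{1}{1255}\right) - 1251052\right) = 1694506 - \left(\left(- \frac{7175}{2} + 1800925 + \frac{1435}{502}\right) - 1251052\right) = 1694506 - \left(\frac{451132430}{251} - 1251052\right) = 1694506 - \frac{137118378}{251} = \frac{288202628}{251}$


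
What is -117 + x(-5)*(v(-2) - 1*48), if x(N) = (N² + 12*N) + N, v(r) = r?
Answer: 1883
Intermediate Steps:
x(N) = N² + 13*N
-117 + x(-5)*(v(-2) - 1*48) = -117 + (-5*(13 - 5))*(-2 - 1*48) = -117 + (-5*8)*(-2 - 48) = -117 - 40*(-50) = -117 + 2000 = 1883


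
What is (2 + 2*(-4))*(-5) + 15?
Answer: 45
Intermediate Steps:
(2 + 2*(-4))*(-5) + 15 = (2 - 8)*(-5) + 15 = -6*(-5) + 15 = 30 + 15 = 45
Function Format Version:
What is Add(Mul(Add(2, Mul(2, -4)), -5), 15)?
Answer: 45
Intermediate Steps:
Add(Mul(Add(2, Mul(2, -4)), -5), 15) = Add(Mul(Add(2, -8), -5), 15) = Add(Mul(-6, -5), 15) = Add(30, 15) = 45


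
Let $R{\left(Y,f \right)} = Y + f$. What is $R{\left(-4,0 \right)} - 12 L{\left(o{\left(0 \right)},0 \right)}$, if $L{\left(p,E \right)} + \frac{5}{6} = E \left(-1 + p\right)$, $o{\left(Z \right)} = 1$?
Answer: $6$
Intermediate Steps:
$L{\left(p,E \right)} = - \frac{5}{6} + E \left(-1 + p\right)$
$R{\left(-4,0 \right)} - 12 L{\left(o{\left(0 \right)},0 \right)} = \left(-4 + 0\right) - 12 \left(- \frac{5}{6} - 0 + 0 \cdot 1\right) = -4 - 12 \left(- \frac{5}{6} + 0 + 0\right) = -4 - -10 = -4 + 10 = 6$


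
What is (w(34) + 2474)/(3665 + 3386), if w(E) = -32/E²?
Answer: 64998/185249 ≈ 0.35087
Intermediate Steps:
w(E) = -32/E²
(w(34) + 2474)/(3665 + 3386) = (-32/34² + 2474)/(3665 + 3386) = (-32*1/1156 + 2474)/7051 = (-8/289 + 2474)*(1/7051) = (714978/289)*(1/7051) = 64998/185249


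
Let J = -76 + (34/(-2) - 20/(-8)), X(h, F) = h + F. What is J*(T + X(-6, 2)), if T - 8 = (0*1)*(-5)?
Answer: -362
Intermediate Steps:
X(h, F) = F + h
T = 8 (T = 8 + (0*1)*(-5) = 8 + 0*(-5) = 8 + 0 = 8)
J = -181/2 (J = -76 + (34*(-½) - 20*(-⅛)) = -76 + (-17 + 5/2) = -76 - 29/2 = -181/2 ≈ -90.500)
J*(T + X(-6, 2)) = -181*(8 + (2 - 6))/2 = -181*(8 - 4)/2 = -181/2*4 = -362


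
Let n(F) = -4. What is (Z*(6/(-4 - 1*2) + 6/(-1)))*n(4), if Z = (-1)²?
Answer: 28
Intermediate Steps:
Z = 1
(Z*(6/(-4 - 1*2) + 6/(-1)))*n(4) = (1*(6/(-4 - 1*2) + 6/(-1)))*(-4) = (1*(6/(-4 - 2) + 6*(-1)))*(-4) = (1*(6/(-6) - 6))*(-4) = (1*(6*(-⅙) - 6))*(-4) = (1*(-1 - 6))*(-4) = (1*(-7))*(-4) = -7*(-4) = 28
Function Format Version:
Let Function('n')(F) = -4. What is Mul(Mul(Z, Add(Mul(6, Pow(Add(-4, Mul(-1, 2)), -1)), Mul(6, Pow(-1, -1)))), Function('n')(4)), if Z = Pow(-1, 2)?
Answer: 28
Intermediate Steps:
Z = 1
Mul(Mul(Z, Add(Mul(6, Pow(Add(-4, Mul(-1, 2)), -1)), Mul(6, Pow(-1, -1)))), Function('n')(4)) = Mul(Mul(1, Add(Mul(6, Pow(Add(-4, Mul(-1, 2)), -1)), Mul(6, Pow(-1, -1)))), -4) = Mul(Mul(1, Add(Mul(6, Pow(Add(-4, -2), -1)), Mul(6, -1))), -4) = Mul(Mul(1, Add(Mul(6, Pow(-6, -1)), -6)), -4) = Mul(Mul(1, Add(Mul(6, Rational(-1, 6)), -6)), -4) = Mul(Mul(1, Add(-1, -6)), -4) = Mul(Mul(1, -7), -4) = Mul(-7, -4) = 28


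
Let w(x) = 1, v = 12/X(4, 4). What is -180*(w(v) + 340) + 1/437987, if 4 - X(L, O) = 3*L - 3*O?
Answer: -26883642059/437987 ≈ -61380.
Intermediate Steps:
X(L, O) = 4 - 3*L + 3*O (X(L, O) = 4 - (3*L - 3*O) = 4 - (-3*O + 3*L) = 4 + (-3*L + 3*O) = 4 - 3*L + 3*O)
v = 3 (v = 12/(4 - 3*4 + 3*4) = 12/(4 - 12 + 12) = 12/4 = 12*(¼) = 3)
-180*(w(v) + 340) + 1/437987 = -180*(1 + 340) + 1/437987 = -180*341 + 1/437987 = -61380 + 1/437987 = -26883642059/437987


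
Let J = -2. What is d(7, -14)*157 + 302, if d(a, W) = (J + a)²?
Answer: 4227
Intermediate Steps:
d(a, W) = (-2 + a)²
d(7, -14)*157 + 302 = (-2 + 7)²*157 + 302 = 5²*157 + 302 = 25*157 + 302 = 3925 + 302 = 4227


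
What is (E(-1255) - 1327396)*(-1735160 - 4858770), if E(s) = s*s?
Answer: -1632848291970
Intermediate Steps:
E(s) = s²
(E(-1255) - 1327396)*(-1735160 - 4858770) = ((-1255)² - 1327396)*(-1735160 - 4858770) = (1575025 - 1327396)*(-6593930) = 247629*(-6593930) = -1632848291970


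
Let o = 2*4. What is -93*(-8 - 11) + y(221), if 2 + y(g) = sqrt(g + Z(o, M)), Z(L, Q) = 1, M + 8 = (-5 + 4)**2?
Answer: 1765 + sqrt(222) ≈ 1779.9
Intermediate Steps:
o = 8
M = -7 (M = -8 + (-5 + 4)**2 = -8 + (-1)**2 = -8 + 1 = -7)
y(g) = -2 + sqrt(1 + g) (y(g) = -2 + sqrt(g + 1) = -2 + sqrt(1 + g))
-93*(-8 - 11) + y(221) = -93*(-8 - 11) + (-2 + sqrt(1 + 221)) = -93*(-19) + (-2 + sqrt(222)) = 1767 + (-2 + sqrt(222)) = 1765 + sqrt(222)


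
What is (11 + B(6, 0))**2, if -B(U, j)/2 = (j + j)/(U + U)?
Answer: 121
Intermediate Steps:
B(U, j) = -2*j/U (B(U, j) = -2*(j + j)/(U + U) = -2*2*j/(2*U) = -2*2*j*1/(2*U) = -2*j/U)
(11 + B(6, 0))**2 = (11 - 2*0/6)**2 = (11 - 2*0*1/6)**2 = (11 + 0)**2 = 11**2 = 121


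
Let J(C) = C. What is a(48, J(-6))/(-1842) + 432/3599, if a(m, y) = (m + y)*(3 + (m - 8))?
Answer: -950675/1104893 ≈ -0.86042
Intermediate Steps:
a(m, y) = (-5 + m)*(m + y) (a(m, y) = (m + y)*(3 + (-8 + m)) = (m + y)*(-5 + m) = (-5 + m)*(m + y))
a(48, J(-6))/(-1842) + 432/3599 = (48² - 5*48 - 5*(-6) + 48*(-6))/(-1842) + 432/3599 = (2304 - 240 + 30 - 288)*(-1/1842) + 432*(1/3599) = 1806*(-1/1842) + 432/3599 = -301/307 + 432/3599 = -950675/1104893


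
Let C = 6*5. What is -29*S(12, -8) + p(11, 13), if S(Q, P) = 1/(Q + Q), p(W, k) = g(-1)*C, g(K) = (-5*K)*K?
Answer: -3629/24 ≈ -151.21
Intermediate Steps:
C = 30
g(K) = -5*K²
p(W, k) = -150 (p(W, k) = -5*(-1)²*30 = -5*1*30 = -5*30 = -150)
S(Q, P) = 1/(2*Q)
-29*S(12, -8) + p(11, 13) = -29/(2*12) - 150 = -29*1/24 - 150 = -29/24 - 150 = -3629/24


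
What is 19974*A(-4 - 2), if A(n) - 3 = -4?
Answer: -19974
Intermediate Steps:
A(n) = -1 (A(n) = 3 - 4 = -1)
19974*A(-4 - 2) = 19974*(-1) = -19974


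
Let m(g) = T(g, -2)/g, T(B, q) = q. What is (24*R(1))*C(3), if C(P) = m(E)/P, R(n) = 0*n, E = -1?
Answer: 0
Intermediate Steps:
R(n) = 0
m(g) = -2/g
C(P) = 2/P (C(P) = (-2/(-1))/P = (-2*(-1))/P = 2/P)
(24*R(1))*C(3) = (24*0)*(2/3) = 0*(2*(1/3)) = 0*(2/3) = 0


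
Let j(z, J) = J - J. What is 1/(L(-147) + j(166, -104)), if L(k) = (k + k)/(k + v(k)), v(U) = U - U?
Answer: 1/2 ≈ 0.50000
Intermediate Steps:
v(U) = 0
j(z, J) = 0
L(k) = 2 (L(k) = (k + k)/(k + 0) = (2*k)/k = 2)
1/(L(-147) + j(166, -104)) = 1/(2 + 0) = 1/2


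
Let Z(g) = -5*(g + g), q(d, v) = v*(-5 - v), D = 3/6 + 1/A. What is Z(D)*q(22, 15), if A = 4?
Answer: 2250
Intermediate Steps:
D = ¾ (D = 3/6 + 1/4 = 3*(⅙) + 1*(¼) = ½ + ¼ = ¾ ≈ 0.75000)
Z(g) = -10*g
Z(D)*q(22, 15) = (-10*¾)*(-1*15*(5 + 15)) = -(-15)*15*20/2 = -15/2*(-300) = 2250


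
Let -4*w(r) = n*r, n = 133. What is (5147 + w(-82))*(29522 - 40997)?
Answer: -180696825/2 ≈ -9.0348e+7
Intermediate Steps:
w(r) = -133*r/4
(5147 + w(-82))*(29522 - 40997) = (5147 - 133/4*(-82))*(29522 - 40997) = (5147 + 5453/2)*(-11475) = (15747/2)*(-11475) = -180696825/2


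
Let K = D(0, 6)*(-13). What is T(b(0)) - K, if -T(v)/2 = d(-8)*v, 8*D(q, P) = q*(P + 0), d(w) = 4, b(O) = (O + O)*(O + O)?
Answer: 0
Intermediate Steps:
b(O) = 4*O**2 (b(O) = (2*O)*(2*O) = 4*O**2)
D(q, P) = P*q/8 (D(q, P) = (q*(P + 0))/8 = (q*P)/8 = (P*q)/8 = P*q/8)
T(v) = -8*v
K = 0 (K = ((1/8)*6*0)*(-13) = 0*(-13) = 0)
T(b(0)) - K = -32*0**2 - 1*0 = -32*0 + 0 = -8*0 + 0 = 0 + 0 = 0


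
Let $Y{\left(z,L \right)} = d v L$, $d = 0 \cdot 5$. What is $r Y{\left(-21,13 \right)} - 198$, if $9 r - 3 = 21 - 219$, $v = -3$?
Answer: $-198$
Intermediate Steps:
$d = 0$
$r = - \frac{65}{3}$ ($r = \frac{1}{3} + \frac{21 - 219}{9} = \frac{1}{3} + \frac{1}{9} \left(-198\right) = \frac{1}{3} - 22 = - \frac{65}{3} \approx -21.667$)
$Y{\left(z,L \right)} = 0$ ($Y{\left(z,L \right)} = 0 \left(-3\right) L = 0 L = 0$)
$r Y{\left(-21,13 \right)} - 198 = \left(- \frac{65}{3}\right) 0 - 198 = 0 - 198 = -198$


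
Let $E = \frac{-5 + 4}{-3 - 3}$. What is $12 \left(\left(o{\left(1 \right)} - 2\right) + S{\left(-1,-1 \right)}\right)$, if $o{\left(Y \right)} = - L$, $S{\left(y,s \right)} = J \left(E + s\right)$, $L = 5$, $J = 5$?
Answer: $-134$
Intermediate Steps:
$E = \frac{1}{6}$ ($E = - \frac{1}{-6} = \left(-1\right) \left(- \frac{1}{6}\right) = \frac{1}{6} \approx 0.16667$)
$S{\left(y,s \right)} = \frac{5}{6} + 5 s$ ($S{\left(y,s \right)} = 5 \left(\frac{1}{6} + s\right) = \frac{5}{6} + 5 s$)
$o{\left(Y \right)} = -5$ ($o{\left(Y \right)} = \left(-1\right) 5 = -5$)
$12 \left(\left(o{\left(1 \right)} - 2\right) + S{\left(-1,-1 \right)}\right) = 12 \left(\left(-5 - 2\right) + \left(\frac{5}{6} + 5 \left(-1\right)\right)\right) = 12 \left(\left(-5 - 2\right) + \left(\frac{5}{6} - 5\right)\right) = 12 \left(-7 - \frac{25}{6}\right) = 12 \left(- \frac{67}{6}\right) = -134$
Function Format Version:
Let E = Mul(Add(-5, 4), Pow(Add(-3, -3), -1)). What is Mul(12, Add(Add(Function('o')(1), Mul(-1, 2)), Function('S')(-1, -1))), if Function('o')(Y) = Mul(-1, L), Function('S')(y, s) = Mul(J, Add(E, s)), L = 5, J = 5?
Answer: -134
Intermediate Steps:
E = Rational(1, 6) (E = Mul(-1, Pow(-6, -1)) = Mul(-1, Rational(-1, 6)) = Rational(1, 6) ≈ 0.16667)
Function('S')(y, s) = Add(Rational(5, 6), Mul(5, s)) (Function('S')(y, s) = Mul(5, Add(Rational(1, 6), s)) = Add(Rational(5, 6), Mul(5, s)))
Function('o')(Y) = -5 (Function('o')(Y) = Mul(-1, 5) = -5)
Mul(12, Add(Add(Function('o')(1), Mul(-1, 2)), Function('S')(-1, -1))) = Mul(12, Add(Add(-5, Mul(-1, 2)), Add(Rational(5, 6), Mul(5, -1)))) = Mul(12, Add(Add(-5, -2), Add(Rational(5, 6), -5))) = Mul(12, Add(-7, Rational(-25, 6))) = Mul(12, Rational(-67, 6)) = -134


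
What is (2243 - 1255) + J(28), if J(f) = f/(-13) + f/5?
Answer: 64444/65 ≈ 991.45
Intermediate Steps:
J(f) = 8*f/65 (J(f) = f*(-1/13) + f*(⅕) = -f/13 + f/5 = 8*f/65)
(2243 - 1255) + J(28) = (2243 - 1255) + (8/65)*28 = 988 + 224/65 = 64444/65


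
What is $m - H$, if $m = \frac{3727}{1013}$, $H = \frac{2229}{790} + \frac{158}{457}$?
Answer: $\frac{187220661}{365723390} \approx 0.51192$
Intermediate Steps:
$H = \frac{1143473}{361030}$ ($H = 2229 \cdot \frac{1}{790} + 158 \cdot \frac{1}{457} = \frac{2229}{790} + \frac{158}{457} = \frac{1143473}{361030} \approx 3.1673$)
$m = \frac{3727}{1013}$ ($m = 3727 \cdot \frac{1}{1013} = \frac{3727}{1013} \approx 3.6792$)
$m - H = \frac{3727}{1013} - \frac{1143473}{361030} = \frac{187220661}{365723390}$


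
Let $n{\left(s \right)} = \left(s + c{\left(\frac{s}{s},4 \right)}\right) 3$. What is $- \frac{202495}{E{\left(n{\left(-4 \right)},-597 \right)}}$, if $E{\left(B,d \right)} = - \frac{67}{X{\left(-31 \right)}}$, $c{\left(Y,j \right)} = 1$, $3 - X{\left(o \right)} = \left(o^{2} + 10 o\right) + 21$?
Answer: $- \frac{135469155}{67} \approx -2.0219 \cdot 10^{6}$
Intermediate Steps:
$X{\left(o \right)} = -18 - o^{2} - 10 o$ ($X{\left(o \right)} = 3 - \left(\left(o^{2} + 10 o\right) + 21\right) = 3 - \left(21 + o^{2} + 10 o\right) = -18 - o^{2} - 10 o$)
$n{\left(s \right)} = 3 + 3 s$ ($n{\left(s \right)} = \left(s + 1\right) 3 = \left(1 + s\right) 3 = 3 + 3 s$)
$E{\left(B,d \right)} = \frac{67}{669}$ ($E{\left(B,d \right)} = - \frac{67}{-18 - \left(-31\right)^{2} - -310} = - \frac{67}{-18 - 961 + 310} = - \frac{67}{-669} = \left(-67\right) \left(- \frac{1}{669}\right) = \frac{67}{669}$)
$- \frac{202495}{E{\left(n{\left(-4 \right)},-597 \right)}} = - \frac{202495}{\frac{67}{669}} = \left(-202495\right) \frac{669}{67} = - \frac{135469155}{67}$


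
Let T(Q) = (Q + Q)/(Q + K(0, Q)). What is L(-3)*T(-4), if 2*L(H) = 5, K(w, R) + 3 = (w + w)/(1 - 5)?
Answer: 20/7 ≈ 2.8571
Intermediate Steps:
K(w, R) = -3 - w/2 (K(w, R) = -3 + (w + w)/(1 - 5) = -3 + (2*w)/(-4) = -3 + (2*w)*(-¼) = -3 - w/2)
L(H) = 5/2 (L(H) = (½)*5 = 5/2)
T(Q) = 2*Q/(-3 + Q) (T(Q) = (Q + Q)/(Q + (-3 - ½*0)) = (2*Q)/(Q + (-3 + 0)) = (2*Q)/(Q - 3) = (2*Q)/(-3 + Q) = 2*Q/(-3 + Q))
L(-3)*T(-4) = 5*(2*(-4)/(-3 - 4))/2 = 5*(2*(-4)/(-7))/2 = 5*(2*(-4)*(-⅐))/2 = (5/2)*(8/7) = 20/7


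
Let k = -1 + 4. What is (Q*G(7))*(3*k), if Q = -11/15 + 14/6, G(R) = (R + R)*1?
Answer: 1008/5 ≈ 201.60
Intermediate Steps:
G(R) = 2*R (G(R) = (2*R)*1 = 2*R)
Q = 8/5 (Q = -11*1/15 + 14*(1/6) = -11/15 + 7/3 = 8/5 ≈ 1.6000)
k = 3
(Q*G(7))*(3*k) = (8*(2*7)/5)*(3*3) = ((8/5)*14)*9 = (112/5)*9 = 1008/5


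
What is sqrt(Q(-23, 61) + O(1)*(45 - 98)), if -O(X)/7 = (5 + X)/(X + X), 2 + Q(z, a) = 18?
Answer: sqrt(1129) ≈ 33.601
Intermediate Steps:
Q(z, a) = 16 (Q(z, a) = -2 + 18 = 16)
O(X) = -7*(5 + X)/(2*X) (O(X) = -7*(5 + X)/(X + X) = -7*(5 + X)/(2*X))
sqrt(Q(-23, 61) + O(1)*(45 - 98)) = sqrt(16 + ((7/2)*(-5 - 1*1)/1)*(45 - 98)) = sqrt(16 + ((7/2)*1*(-5 - 1))*(-53)) = sqrt(16 + ((7/2)*1*(-6))*(-53)) = sqrt(16 - 21*(-53)) = sqrt(16 + 1113) = sqrt(1129)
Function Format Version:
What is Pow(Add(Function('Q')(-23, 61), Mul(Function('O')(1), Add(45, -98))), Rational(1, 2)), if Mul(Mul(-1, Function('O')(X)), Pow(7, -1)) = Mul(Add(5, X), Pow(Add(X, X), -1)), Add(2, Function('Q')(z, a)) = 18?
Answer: Pow(1129, Rational(1, 2)) ≈ 33.601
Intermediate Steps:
Function('Q')(z, a) = 16 (Function('Q')(z, a) = Add(-2, 18) = 16)
Function('O')(X) = Mul(Rational(-7, 2), Pow(X, -1), Add(5, X)) (Function('O')(X) = Mul(-7, Mul(Add(5, X), Pow(Add(X, X), -1))) = Mul(-7, Mul(Add(5, X), Pow(Mul(2, X), -1))) = Mul(-7, Mul(Add(5, X), Mul(Rational(1, 2), Pow(X, -1)))) = Mul(-7, Mul(Rational(1, 2), Pow(X, -1), Add(5, X))) = Mul(Rational(-7, 2), Pow(X, -1), Add(5, X)))
Pow(Add(Function('Q')(-23, 61), Mul(Function('O')(1), Add(45, -98))), Rational(1, 2)) = Pow(Add(16, Mul(Mul(Rational(7, 2), Pow(1, -1), Add(-5, Mul(-1, 1))), Add(45, -98))), Rational(1, 2)) = Pow(Add(16, Mul(Mul(Rational(7, 2), 1, Add(-5, -1)), -53)), Rational(1, 2)) = Pow(Add(16, Mul(Mul(Rational(7, 2), 1, -6), -53)), Rational(1, 2)) = Pow(Add(16, Mul(-21, -53)), Rational(1, 2)) = Pow(Add(16, 1113), Rational(1, 2)) = Pow(1129, Rational(1, 2))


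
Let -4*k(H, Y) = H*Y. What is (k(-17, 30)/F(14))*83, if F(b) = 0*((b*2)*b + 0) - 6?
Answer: -7055/4 ≈ -1763.8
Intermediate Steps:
k(H, Y) = -H*Y/4
F(b) = -6 (F(b) = 0*((2*b)*b + 0) - 6 = 0*(2*b**2 + 0) - 6 = 0*(2*b**2) - 6 = 0 - 6 = -6)
(k(-17, 30)/F(14))*83 = (-1/4*(-17)*30/(-6))*83 = ((255/2)*(-1/6))*83 = -85/4*83 = -7055/4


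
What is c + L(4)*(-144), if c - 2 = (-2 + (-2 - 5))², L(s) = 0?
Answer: 83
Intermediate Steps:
c = 83 (c = 2 + (-2 + (-2 - 5))² = 2 + (-2 - 7)² = 2 + (-9)² = 2 + 81 = 83)
c + L(4)*(-144) = 83 + 0*(-144) = 83 + 0 = 83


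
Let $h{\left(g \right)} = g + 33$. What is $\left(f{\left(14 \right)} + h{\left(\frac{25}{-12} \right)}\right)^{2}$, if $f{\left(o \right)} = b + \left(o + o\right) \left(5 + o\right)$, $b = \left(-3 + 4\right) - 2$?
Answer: $\frac{45468049}{144} \approx 3.1575 \cdot 10^{5}$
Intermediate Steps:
$h{\left(g \right)} = 33 + g$
$b = -1$ ($b = 1 - 2 = -1$)
$f{\left(o \right)} = -1 + 2 o \left(5 + o\right)$ ($f{\left(o \right)} = -1 + \left(o + o\right) \left(5 + o\right) = -1 + 2 o \left(5 + o\right)$)
$\left(f{\left(14 \right)} + h{\left(\frac{25}{-12} \right)}\right)^{2} = \left(\left(-1 + 2 \cdot 14^{2} + 10 \cdot 14\right) + \left(33 + \frac{25}{-12}\right)\right)^{2} = \left(\left(-1 + 2 \cdot 196 + 140\right) + \left(33 + 25 \left(- \frac{1}{12}\right)\right)\right)^{2} = \left(\left(-1 + 392 + 140\right) + \left(33 - \frac{25}{12}\right)\right)^{2} = \left(531 + \frac{371}{12}\right)^{2} = \left(\frac{6743}{12}\right)^{2} = \frac{45468049}{144}$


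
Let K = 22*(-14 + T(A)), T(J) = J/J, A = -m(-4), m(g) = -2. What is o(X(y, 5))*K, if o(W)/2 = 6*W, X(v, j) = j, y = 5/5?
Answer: -17160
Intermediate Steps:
y = 1 (y = 5*(⅕) = 1)
A = 2 (A = -1*(-2) = 2)
T(J) = 1
o(W) = 12*W (o(W) = 2*(6*W) = 12*W)
K = -286 (K = 22*(-14 + 1) = 22*(-13) = -286)
o(X(y, 5))*K = (12*5)*(-286) = 60*(-286) = -17160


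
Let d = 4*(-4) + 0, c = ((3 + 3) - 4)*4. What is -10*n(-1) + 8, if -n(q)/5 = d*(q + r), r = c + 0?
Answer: -5592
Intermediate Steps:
c = 8 (c = (6 - 4)*4 = 2*4 = 8)
d = -16 (d = -16 + 0 = -16)
r = 8 (r = 8 + 0 = 8)
n(q) = 640 + 80*q (n(q) = -(-80)*(q + 8) = -(-80)*(8 + q) = -5*(-128 - 16*q) = 640 + 80*q)
-10*n(-1) + 8 = -10*(640 + 80*(-1)) + 8 = -10*(640 - 80) + 8 = -10*560 + 8 = -5600 + 8 = -5592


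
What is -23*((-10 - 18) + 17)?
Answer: 253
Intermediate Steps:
-23*((-10 - 18) + 17) = -23*(-28 + 17) = -23*(-11) = 253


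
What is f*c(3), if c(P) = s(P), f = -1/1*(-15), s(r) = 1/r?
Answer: 5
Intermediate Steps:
f = 15 (f = -1*1*(-15) = -1*(-15) = 15)
c(P) = 1/P
f*c(3) = 15/3 = 15*(⅓) = 5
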